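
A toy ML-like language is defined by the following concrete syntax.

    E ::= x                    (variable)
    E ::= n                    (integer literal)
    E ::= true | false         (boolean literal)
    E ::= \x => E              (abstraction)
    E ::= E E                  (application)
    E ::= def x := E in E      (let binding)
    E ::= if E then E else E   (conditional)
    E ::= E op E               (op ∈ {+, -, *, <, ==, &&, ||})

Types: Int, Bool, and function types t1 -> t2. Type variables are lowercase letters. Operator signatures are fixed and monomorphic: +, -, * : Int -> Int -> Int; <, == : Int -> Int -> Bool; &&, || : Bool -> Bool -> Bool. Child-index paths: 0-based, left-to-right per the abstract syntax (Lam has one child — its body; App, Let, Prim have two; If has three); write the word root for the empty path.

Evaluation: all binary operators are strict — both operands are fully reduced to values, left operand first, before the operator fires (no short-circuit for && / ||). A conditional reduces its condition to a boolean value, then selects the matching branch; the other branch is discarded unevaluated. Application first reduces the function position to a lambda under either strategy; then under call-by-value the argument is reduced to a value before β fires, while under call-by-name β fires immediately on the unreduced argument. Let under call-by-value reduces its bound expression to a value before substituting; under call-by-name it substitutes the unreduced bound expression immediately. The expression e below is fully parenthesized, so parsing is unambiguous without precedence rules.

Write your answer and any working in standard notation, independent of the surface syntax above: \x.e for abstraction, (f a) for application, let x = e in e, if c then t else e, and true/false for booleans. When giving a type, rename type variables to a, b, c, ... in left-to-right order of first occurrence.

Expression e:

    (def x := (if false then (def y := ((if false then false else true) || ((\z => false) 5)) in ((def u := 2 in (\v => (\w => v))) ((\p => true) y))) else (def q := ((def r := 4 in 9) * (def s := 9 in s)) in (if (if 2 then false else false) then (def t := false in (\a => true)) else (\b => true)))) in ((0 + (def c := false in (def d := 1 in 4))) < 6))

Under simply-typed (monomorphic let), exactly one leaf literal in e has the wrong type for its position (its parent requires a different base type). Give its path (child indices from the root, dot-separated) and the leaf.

Derivation:
  unify Bool ~ Bool
  unify Bool ~ Bool
  unify Bool ~ Bool
  unify Bool ~ Bool
\z._ : a -> Bool
  unify a -> Bool ~ Int -> b
  unify a ~ Int
  unify Bool ~ b
_ _ : Bool
  unify Bool ~ Bool
let y : Bool
let u : Int
v : c
\w._ : d -> c
\v._ : c -> d -> c
\p._ : e -> Bool
y : Bool
  unify e -> Bool ~ Bool -> f
  unify e ~ Bool
  unify Bool ~ f
_ _ : Bool
  unify c -> d -> c ~ Bool -> g
  unify c ~ Bool
  unify d -> Bool ~ g
_ _ : d -> Bool
let r : Int
  unify Int ~ Int
let s : Int
s : Int
  unify Int ~ Int
let q : Int
  unify Int ~ Bool
  FAIL: mismatch Int ~ Bool

Answer: 0.2.1.0.0 : 2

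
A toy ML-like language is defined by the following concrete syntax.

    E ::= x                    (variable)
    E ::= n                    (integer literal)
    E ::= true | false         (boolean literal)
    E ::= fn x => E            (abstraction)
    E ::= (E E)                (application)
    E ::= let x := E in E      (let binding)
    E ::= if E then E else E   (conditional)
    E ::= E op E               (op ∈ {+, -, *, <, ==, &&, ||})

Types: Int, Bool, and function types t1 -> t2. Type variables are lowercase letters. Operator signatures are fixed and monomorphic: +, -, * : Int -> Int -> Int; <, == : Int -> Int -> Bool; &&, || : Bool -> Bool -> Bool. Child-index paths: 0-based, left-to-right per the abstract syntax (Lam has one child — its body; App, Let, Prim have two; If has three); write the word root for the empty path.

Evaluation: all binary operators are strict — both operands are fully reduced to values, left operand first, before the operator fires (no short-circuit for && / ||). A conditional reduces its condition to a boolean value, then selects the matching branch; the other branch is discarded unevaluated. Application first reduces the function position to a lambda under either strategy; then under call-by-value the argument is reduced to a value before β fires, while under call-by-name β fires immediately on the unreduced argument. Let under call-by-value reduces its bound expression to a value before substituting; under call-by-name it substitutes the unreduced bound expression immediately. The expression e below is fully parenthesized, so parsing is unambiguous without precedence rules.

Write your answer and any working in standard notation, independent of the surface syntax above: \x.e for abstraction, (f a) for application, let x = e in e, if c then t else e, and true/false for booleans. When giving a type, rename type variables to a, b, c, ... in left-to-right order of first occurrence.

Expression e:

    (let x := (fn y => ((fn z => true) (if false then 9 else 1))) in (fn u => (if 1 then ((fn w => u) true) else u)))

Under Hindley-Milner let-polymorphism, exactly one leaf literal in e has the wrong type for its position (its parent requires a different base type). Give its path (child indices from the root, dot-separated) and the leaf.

Derivation:
\z._ : b -> Bool
  unify Bool ~ Bool
  unify Int ~ Int
  unify b -> Bool ~ Int -> c
  unify b ~ Int
  unify Bool ~ c
_ _ : Bool
\y._ : a -> Bool
let x : forall. a -> Bool
  unify Int ~ Bool
  FAIL: mismatch Int ~ Bool

Answer: 1.0.0 : 1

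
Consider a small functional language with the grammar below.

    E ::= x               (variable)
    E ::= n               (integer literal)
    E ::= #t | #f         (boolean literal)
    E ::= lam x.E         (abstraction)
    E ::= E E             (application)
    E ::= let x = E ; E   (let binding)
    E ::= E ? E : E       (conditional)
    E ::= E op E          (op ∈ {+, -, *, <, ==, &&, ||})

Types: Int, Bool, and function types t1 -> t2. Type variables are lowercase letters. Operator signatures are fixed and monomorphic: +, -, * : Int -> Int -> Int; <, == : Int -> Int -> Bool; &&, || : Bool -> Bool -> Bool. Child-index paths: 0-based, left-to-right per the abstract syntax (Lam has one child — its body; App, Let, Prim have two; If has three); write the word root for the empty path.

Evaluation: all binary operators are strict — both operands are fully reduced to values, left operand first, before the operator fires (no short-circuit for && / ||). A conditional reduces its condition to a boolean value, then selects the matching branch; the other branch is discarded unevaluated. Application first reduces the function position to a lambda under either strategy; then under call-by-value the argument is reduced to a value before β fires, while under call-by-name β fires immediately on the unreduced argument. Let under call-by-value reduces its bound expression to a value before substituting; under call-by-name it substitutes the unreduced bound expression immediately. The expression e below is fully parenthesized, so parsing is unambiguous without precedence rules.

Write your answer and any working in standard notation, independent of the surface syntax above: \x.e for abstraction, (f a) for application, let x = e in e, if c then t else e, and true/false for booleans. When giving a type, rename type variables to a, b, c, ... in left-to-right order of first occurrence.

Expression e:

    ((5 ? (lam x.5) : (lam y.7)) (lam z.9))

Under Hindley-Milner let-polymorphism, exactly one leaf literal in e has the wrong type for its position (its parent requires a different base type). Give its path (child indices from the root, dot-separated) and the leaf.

Derivation:
  unify Int ~ Bool
  FAIL: mismatch Int ~ Bool

Answer: 0.0 : 5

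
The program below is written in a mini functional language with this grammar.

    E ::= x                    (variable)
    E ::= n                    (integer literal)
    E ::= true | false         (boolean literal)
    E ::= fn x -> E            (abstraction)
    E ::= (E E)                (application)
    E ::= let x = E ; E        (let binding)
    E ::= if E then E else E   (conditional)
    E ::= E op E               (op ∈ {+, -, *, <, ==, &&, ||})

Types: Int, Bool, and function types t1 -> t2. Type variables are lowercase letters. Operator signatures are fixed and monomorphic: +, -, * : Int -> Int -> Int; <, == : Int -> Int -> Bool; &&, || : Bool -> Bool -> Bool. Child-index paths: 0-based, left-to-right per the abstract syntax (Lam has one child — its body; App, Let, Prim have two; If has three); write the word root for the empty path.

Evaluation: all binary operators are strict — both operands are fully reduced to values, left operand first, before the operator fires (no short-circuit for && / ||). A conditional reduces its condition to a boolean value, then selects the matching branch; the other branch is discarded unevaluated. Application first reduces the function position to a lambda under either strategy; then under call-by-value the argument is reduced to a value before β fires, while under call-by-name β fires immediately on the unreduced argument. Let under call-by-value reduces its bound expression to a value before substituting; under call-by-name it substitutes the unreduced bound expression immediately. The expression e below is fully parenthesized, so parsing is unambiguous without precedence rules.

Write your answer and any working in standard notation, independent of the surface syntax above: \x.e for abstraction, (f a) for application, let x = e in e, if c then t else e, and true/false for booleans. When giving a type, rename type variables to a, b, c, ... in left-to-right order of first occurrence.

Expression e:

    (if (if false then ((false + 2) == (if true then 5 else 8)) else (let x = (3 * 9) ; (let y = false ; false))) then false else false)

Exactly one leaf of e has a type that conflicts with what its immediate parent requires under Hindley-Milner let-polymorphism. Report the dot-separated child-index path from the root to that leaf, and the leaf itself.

Trace:
  unify Bool ~ Bool
  unify Bool ~ Int
  FAIL: mismatch Bool ~ Int

Answer: 0.1.0.0 : false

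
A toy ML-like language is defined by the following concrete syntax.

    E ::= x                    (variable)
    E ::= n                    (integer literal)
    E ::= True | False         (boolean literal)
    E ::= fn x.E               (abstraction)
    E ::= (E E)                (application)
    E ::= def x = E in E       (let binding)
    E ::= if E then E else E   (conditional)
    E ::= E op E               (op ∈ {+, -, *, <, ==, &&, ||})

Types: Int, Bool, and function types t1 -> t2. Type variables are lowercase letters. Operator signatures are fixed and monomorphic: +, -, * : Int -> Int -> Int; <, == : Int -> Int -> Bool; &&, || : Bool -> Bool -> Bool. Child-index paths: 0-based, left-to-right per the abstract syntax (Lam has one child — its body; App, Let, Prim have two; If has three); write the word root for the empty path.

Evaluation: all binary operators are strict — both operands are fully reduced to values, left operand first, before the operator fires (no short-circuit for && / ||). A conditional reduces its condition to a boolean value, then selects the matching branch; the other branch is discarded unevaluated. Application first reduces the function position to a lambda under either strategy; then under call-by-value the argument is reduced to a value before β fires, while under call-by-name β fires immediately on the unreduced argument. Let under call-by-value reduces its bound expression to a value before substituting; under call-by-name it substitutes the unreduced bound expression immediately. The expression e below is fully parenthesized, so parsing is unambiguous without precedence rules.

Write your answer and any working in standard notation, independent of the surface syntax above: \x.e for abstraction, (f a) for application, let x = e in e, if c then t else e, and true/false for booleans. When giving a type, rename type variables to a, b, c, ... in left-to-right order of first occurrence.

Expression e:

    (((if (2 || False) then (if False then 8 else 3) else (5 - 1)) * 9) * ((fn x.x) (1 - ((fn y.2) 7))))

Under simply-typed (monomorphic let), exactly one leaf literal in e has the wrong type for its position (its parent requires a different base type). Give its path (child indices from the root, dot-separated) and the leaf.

Answer: 0.0.0.0 : 2

Derivation:
  unify Int ~ Bool
  FAIL: mismatch Int ~ Bool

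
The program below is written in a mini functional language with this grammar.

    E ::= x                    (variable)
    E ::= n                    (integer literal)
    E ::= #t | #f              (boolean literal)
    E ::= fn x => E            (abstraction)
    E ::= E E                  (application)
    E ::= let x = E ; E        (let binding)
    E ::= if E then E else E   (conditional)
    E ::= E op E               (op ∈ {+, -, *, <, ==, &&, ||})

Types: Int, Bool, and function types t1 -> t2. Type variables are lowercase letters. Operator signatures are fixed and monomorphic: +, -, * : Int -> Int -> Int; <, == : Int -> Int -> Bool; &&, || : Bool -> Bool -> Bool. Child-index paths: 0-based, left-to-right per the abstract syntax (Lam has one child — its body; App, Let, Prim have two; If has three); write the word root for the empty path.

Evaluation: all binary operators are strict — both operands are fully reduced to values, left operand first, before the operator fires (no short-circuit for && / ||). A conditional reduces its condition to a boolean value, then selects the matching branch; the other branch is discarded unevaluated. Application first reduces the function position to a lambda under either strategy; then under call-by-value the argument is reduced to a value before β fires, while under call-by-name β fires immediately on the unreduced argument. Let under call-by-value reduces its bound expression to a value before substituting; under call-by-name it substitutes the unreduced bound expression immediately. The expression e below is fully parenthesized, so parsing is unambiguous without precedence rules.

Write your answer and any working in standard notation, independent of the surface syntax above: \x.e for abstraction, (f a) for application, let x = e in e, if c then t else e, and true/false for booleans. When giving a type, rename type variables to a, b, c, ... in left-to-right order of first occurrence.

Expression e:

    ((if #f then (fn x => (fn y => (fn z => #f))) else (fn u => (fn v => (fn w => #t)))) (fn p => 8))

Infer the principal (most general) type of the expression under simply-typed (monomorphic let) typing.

Trace:
  unify Bool ~ Bool
\z._ : c -> Bool
\y._ : b -> c -> Bool
\x._ : a -> b -> c -> Bool
\w._ : f -> Bool
\v._ : e -> f -> Bool
\u._ : d -> e -> f -> Bool
  unify a -> b -> c -> Bool ~ d -> e -> f -> Bool
  unify a ~ d
  unify b -> c -> Bool ~ e -> f -> Bool
  unify b ~ e
  unify c -> Bool ~ f -> Bool
  unify c ~ f
  unify Bool ~ Bool
\p._ : g -> Int
  unify d -> e -> f -> Bool ~ (g -> Int) -> h
  unify d ~ g -> Int
  unify e -> f -> Bool ~ h
_ _ : e -> f -> Bool

Answer: a -> b -> Bool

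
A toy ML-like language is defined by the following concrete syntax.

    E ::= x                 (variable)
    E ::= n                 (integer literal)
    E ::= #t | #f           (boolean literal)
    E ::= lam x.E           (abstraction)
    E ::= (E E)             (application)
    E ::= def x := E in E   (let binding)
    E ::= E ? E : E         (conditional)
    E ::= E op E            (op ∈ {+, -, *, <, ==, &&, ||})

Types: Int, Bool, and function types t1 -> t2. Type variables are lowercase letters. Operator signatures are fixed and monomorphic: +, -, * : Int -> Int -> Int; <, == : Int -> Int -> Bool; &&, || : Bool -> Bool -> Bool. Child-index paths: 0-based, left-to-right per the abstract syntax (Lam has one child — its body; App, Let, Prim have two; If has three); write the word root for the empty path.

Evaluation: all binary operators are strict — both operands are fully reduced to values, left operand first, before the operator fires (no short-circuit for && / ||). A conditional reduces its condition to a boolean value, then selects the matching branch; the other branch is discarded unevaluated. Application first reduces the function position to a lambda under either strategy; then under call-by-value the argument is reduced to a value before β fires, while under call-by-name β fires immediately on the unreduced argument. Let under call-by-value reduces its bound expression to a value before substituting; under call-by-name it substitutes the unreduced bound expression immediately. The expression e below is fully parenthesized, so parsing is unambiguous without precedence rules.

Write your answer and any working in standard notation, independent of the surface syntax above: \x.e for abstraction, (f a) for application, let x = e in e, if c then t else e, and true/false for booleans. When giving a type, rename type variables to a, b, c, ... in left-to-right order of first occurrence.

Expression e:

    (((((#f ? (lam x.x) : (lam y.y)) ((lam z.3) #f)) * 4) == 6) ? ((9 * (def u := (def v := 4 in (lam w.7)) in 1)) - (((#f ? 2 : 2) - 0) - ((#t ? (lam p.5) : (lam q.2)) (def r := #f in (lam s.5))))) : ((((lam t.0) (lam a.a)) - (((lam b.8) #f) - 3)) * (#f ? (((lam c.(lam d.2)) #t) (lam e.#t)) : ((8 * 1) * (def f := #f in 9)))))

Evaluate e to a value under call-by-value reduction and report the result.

Working:
step 0: (if ((((if false then (\x.x) else (\y.y)) ((\z.3) false)) * 4) == 6) then ((9 * (let u = (let v = 4 in (\w.7)) in 1)) - (((if false then 2 else 2) - 0) - ((if true then (\p.5) else (\q.2)) (let r = false in (\s.5))))) else ((((\t.0) (\a.a)) - (((\b.8) false) - 3)) * (if false then (((\c.(\d.2)) true) (\e.true)) else ((8 * 1) * (let f = false in 9)))))
step 1: [if@0.0.0.0] (if ((((\y.y) ((\z.3) false)) * 4) == 6) then ((9 * (let u = (let v = 4 in (\w.7)) in 1)) - (((if false then 2 else 2) - 0) - ((if true then (\p.5) else (\q.2)) (let r = false in (\s.5))))) else ((((\t.0) (\a.a)) - (((\b.8) false) - 3)) * (if false then (((\c.(\d.2)) true) (\e.true)) else ((8 * 1) * (let f = false in 9)))))
step 2: [beta@0.0.0.1] (if ((((\y.y) 3) * 4) == 6) then ((9 * (let u = (let v = 4 in (\w.7)) in 1)) - (((if false then 2 else 2) - 0) - ((if true then (\p.5) else (\q.2)) (let r = false in (\s.5))))) else ((((\t.0) (\a.a)) - (((\b.8) false) - 3)) * (if false then (((\c.(\d.2)) true) (\e.true)) else ((8 * 1) * (let f = false in 9)))))
step 3: [beta@0.0.0] (if ((3 * 4) == 6) then ((9 * (let u = (let v = 4 in (\w.7)) in 1)) - (((if false then 2 else 2) - 0) - ((if true then (\p.5) else (\q.2)) (let r = false in (\s.5))))) else ((((\t.0) (\a.a)) - (((\b.8) false) - 3)) * (if false then (((\c.(\d.2)) true) (\e.true)) else ((8 * 1) * (let f = false in 9)))))
step 4: [delta@0.0] (if (12 == 6) then ((9 * (let u = (let v = 4 in (\w.7)) in 1)) - (((if false then 2 else 2) - 0) - ((if true then (\p.5) else (\q.2)) (let r = false in (\s.5))))) else ((((\t.0) (\a.a)) - (((\b.8) false) - 3)) * (if false then (((\c.(\d.2)) true) (\e.true)) else ((8 * 1) * (let f = false in 9)))))
step 5: [delta@0] (if false then ((9 * (let u = (let v = 4 in (\w.7)) in 1)) - (((if false then 2 else 2) - 0) - ((if true then (\p.5) else (\q.2)) (let r = false in (\s.5))))) else ((((\t.0) (\a.a)) - (((\b.8) false) - 3)) * (if false then (((\c.(\d.2)) true) (\e.true)) else ((8 * 1) * (let f = false in 9)))))
step 6: [if@root] ((((\t.0) (\a.a)) - (((\b.8) false) - 3)) * (if false then (((\c.(\d.2)) true) (\e.true)) else ((8 * 1) * (let f = false in 9))))
step 7: [beta@0.0] ((0 - (((\b.8) false) - 3)) * (if false then (((\c.(\d.2)) true) (\e.true)) else ((8 * 1) * (let f = false in 9))))
step 8: [beta@0.1.0] ((0 - (8 - 3)) * (if false then (((\c.(\d.2)) true) (\e.true)) else ((8 * 1) * (let f = false in 9))))
step 9: [delta@0.1] ((0 - 5) * (if false then (((\c.(\d.2)) true) (\e.true)) else ((8 * 1) * (let f = false in 9))))
step 10: [delta@0] (-5 * (if false then (((\c.(\d.2)) true) (\e.true)) else ((8 * 1) * (let f = false in 9))))
step 11: [if@1] (-5 * ((8 * 1) * (let f = false in 9)))
step 12: [delta@1.0] (-5 * (8 * (let f = false in 9)))
step 13: [let@1.1] (-5 * (8 * 9))
step 14: [delta@1] (-5 * 72)
step 15: [delta@root] -360

Answer: -360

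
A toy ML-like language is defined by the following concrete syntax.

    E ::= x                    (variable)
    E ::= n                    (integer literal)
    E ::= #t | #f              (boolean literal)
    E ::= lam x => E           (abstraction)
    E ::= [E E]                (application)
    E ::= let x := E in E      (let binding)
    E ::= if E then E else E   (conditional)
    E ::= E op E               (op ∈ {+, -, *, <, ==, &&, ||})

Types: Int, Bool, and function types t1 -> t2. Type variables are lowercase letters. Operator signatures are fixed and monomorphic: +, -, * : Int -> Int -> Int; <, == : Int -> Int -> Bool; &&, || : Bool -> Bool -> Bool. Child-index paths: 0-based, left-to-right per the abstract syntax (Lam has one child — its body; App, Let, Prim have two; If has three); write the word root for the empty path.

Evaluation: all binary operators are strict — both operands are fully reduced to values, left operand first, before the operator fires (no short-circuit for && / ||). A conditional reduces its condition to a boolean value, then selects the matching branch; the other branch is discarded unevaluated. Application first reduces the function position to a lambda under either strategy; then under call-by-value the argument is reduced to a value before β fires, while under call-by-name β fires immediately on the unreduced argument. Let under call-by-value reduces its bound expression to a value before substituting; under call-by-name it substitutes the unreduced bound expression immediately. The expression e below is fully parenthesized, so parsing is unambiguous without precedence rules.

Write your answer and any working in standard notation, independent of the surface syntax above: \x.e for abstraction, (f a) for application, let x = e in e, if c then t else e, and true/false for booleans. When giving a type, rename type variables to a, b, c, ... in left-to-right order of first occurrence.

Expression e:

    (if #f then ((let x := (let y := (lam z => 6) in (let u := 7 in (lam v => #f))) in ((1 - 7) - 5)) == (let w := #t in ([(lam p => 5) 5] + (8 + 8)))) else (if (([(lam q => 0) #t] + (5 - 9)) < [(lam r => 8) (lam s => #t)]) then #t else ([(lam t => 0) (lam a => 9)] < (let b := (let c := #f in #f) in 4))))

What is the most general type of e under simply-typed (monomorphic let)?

Answer: Bool

Working:
  unify Bool ~ Bool
\z._ : a -> Int
let y : a -> Int
let u : Int
\v._ : b -> Bool
let x : b -> Bool
  unify Int ~ Int
  unify Int ~ Int
  unify Int ~ Int
  unify Int ~ Int
  unify Int ~ Int
let w : Bool
\p._ : c -> Int
  unify c -> Int ~ Int -> d
  unify c ~ Int
  unify Int ~ d
_ _ : Int
  unify Int ~ Int
  unify Int ~ Int
  unify Int ~ Int
  unify Int ~ Int
  unify Int ~ Int
\q._ : e -> Int
  unify e -> Int ~ Bool -> f
  unify e ~ Bool
  unify Int ~ f
_ _ : Int
  unify Int ~ Int
  unify Int ~ Int
  unify Int ~ Int
  unify Int ~ Int
  unify Int ~ Int
\r._ : g -> Int
\s._ : h -> Bool
  unify g -> Int ~ (h -> Bool) -> i
  unify g ~ h -> Bool
  unify Int ~ i
_ _ : Int
  unify Int ~ Int
  unify Bool ~ Bool
\t._ : j -> Int
\a._ : k -> Int
  unify j -> Int ~ (k -> Int) -> l
  unify j ~ k -> Int
  unify Int ~ l
_ _ : Int
  unify Int ~ Int
let c : Bool
let b : Bool
  unify Int ~ Int
  unify Bool ~ Bool
  unify Bool ~ Bool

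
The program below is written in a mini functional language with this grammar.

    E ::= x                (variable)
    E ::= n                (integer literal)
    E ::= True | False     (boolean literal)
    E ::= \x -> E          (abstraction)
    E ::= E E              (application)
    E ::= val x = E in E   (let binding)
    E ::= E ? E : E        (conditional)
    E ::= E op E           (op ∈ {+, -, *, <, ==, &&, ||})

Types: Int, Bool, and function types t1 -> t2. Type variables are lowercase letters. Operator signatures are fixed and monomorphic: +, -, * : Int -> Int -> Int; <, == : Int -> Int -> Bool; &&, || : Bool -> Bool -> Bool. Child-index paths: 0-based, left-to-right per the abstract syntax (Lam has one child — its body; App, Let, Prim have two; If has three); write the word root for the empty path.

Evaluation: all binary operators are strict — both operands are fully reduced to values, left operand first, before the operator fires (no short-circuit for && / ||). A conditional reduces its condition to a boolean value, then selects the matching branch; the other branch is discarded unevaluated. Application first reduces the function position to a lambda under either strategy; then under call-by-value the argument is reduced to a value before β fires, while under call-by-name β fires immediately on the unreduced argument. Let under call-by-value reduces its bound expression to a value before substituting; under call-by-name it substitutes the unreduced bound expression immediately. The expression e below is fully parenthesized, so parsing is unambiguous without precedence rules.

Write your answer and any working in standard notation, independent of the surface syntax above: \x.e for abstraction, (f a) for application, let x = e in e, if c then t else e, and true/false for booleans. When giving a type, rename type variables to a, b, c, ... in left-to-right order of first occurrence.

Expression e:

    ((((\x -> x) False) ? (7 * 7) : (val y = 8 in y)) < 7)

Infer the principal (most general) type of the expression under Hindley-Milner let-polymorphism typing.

Derivation:
x : a
\x._ : a -> a
  unify a -> a ~ Bool -> b
  unify a ~ Bool
  unify Bool ~ b
_ _ : Bool
  unify Bool ~ Bool
  unify Int ~ Int
  unify Int ~ Int
let y : Int
y : Int
  unify Int ~ Int
  unify Int ~ Int
  unify Int ~ Int

Answer: Bool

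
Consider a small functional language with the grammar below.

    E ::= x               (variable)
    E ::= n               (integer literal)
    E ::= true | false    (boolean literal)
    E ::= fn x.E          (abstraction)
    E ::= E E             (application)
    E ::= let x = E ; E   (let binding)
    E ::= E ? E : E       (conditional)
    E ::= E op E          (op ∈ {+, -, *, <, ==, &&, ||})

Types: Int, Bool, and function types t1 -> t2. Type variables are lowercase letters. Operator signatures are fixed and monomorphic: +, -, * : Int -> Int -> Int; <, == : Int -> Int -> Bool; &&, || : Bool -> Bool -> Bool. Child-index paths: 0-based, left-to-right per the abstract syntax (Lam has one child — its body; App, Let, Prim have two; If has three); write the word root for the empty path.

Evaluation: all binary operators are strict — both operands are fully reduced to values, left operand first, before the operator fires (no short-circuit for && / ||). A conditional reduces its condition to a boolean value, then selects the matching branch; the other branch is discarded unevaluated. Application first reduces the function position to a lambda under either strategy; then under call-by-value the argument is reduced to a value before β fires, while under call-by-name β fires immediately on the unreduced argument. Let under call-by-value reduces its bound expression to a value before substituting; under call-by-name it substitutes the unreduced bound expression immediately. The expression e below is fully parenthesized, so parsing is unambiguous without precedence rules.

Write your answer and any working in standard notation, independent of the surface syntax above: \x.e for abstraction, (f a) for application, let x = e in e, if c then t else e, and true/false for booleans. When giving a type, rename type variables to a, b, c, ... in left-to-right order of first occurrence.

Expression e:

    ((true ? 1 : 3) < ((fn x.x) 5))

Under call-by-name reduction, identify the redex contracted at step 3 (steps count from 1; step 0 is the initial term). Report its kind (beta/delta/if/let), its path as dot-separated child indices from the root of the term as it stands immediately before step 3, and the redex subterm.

Derivation:
step 0: ((if true then 1 else 3) < ((\x.x) 5))
step 1: [if@0] (1 < ((\x.x) 5))
step 2: [beta@1] (1 < 5)
step 3: [delta@root] true

Answer: delta at root : (1 < 5)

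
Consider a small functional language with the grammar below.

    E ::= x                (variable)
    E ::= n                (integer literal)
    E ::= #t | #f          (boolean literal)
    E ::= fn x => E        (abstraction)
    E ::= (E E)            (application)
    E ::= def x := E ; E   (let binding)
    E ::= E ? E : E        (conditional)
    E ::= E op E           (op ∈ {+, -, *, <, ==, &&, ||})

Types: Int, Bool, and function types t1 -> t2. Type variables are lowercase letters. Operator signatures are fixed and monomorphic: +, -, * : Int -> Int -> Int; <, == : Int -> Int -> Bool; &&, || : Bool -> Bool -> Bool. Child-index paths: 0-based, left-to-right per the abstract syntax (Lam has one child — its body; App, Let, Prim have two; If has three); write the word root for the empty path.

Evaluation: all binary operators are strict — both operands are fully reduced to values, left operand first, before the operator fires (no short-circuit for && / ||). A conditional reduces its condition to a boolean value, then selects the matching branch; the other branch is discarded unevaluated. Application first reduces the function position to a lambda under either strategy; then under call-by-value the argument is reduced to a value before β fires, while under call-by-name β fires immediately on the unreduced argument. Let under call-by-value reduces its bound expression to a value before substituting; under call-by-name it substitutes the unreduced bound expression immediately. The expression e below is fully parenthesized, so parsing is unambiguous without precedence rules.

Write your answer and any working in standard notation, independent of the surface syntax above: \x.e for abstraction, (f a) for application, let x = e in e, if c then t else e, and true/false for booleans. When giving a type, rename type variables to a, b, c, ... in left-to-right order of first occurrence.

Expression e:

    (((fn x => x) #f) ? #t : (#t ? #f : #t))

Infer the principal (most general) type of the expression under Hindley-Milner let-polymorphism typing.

Answer: Bool

Derivation:
x : a
\x._ : a -> a
  unify a -> a ~ Bool -> b
  unify a ~ Bool
  unify Bool ~ b
_ _ : Bool
  unify Bool ~ Bool
  unify Bool ~ Bool
  unify Bool ~ Bool
  unify Bool ~ Bool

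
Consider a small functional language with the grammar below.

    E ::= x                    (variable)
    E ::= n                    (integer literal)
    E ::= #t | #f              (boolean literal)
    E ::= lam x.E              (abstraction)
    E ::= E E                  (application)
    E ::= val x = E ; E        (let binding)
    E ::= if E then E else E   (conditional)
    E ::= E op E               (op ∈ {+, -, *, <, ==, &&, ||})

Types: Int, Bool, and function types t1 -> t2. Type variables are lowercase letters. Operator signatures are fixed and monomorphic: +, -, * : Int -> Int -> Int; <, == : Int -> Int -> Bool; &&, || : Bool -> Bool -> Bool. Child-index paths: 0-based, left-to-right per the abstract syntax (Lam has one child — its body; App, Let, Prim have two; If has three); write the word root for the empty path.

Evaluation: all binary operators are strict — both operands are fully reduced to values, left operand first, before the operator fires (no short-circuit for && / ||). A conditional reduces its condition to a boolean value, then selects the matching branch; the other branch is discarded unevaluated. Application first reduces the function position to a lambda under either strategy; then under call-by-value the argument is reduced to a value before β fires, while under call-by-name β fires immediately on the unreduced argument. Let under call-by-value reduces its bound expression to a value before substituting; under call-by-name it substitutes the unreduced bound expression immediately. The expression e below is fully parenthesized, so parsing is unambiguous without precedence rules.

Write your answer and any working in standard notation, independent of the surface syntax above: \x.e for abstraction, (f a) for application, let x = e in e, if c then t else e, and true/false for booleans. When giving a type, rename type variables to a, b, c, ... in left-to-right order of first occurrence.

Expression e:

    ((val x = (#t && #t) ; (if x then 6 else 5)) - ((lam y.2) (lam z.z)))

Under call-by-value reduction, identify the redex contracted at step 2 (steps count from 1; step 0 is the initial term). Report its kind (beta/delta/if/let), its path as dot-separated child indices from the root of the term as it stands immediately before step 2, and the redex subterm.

Answer: let at 0 : (let x = true in (if x then 6 else 5))

Working:
step 0: ((let x = (true && true) in (if x then 6 else 5)) - ((\y.2) (\z.z)))
step 1: [delta@0.0] ((let x = true in (if x then 6 else 5)) - ((\y.2) (\z.z)))
step 2: [let@0] ((if true then 6 else 5) - ((\y.2) (\z.z)))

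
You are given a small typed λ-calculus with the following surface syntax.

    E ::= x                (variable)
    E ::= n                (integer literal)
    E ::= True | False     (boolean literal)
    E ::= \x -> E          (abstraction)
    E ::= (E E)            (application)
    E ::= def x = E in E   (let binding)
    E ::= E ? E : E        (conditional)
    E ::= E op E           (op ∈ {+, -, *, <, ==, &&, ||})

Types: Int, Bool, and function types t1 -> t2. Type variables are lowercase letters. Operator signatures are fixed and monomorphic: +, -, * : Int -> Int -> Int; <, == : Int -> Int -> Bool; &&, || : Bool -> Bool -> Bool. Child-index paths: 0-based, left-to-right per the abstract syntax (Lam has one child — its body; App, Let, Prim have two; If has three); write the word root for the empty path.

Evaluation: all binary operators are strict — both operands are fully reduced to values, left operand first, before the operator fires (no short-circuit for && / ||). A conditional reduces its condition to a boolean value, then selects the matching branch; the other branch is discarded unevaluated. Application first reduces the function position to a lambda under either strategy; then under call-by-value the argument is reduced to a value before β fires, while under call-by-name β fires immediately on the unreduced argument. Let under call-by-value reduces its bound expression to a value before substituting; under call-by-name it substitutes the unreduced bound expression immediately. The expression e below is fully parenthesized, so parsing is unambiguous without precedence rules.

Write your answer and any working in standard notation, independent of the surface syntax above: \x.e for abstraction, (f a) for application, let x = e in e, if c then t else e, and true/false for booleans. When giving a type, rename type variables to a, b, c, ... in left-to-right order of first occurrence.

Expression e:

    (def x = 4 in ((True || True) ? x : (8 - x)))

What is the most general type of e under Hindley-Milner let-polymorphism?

Answer: Int

Trace:
let x : Int
  unify Bool ~ Bool
  unify Bool ~ Bool
  unify Bool ~ Bool
x : Int
  unify Int ~ Int
x : Int
  unify Int ~ Int
  unify Int ~ Int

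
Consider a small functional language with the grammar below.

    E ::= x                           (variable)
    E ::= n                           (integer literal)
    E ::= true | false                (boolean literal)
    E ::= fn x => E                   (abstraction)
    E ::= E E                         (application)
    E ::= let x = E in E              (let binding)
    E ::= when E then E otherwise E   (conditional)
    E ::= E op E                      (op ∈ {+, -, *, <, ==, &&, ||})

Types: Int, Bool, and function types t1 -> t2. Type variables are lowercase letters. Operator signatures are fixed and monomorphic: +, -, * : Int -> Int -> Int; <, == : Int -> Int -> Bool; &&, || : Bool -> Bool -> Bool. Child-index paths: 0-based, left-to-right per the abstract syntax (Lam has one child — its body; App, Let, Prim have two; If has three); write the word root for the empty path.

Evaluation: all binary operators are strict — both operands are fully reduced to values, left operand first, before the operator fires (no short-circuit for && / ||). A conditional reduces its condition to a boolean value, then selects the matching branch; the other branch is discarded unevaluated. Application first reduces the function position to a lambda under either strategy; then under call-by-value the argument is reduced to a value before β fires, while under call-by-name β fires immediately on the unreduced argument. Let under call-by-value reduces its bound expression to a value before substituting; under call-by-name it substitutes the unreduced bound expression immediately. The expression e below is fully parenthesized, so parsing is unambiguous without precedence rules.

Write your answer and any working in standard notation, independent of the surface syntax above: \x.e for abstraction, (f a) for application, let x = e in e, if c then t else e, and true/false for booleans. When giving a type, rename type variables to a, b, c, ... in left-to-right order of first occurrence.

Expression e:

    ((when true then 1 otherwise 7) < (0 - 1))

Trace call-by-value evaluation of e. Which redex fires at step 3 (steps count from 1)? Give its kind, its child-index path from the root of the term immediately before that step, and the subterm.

Trace:
step 0: ((if true then 1 else 7) < (0 - 1))
step 1: [if@0] (1 < (0 - 1))
step 2: [delta@1] (1 < -1)
step 3: [delta@root] false

Answer: delta at root : (1 < -1)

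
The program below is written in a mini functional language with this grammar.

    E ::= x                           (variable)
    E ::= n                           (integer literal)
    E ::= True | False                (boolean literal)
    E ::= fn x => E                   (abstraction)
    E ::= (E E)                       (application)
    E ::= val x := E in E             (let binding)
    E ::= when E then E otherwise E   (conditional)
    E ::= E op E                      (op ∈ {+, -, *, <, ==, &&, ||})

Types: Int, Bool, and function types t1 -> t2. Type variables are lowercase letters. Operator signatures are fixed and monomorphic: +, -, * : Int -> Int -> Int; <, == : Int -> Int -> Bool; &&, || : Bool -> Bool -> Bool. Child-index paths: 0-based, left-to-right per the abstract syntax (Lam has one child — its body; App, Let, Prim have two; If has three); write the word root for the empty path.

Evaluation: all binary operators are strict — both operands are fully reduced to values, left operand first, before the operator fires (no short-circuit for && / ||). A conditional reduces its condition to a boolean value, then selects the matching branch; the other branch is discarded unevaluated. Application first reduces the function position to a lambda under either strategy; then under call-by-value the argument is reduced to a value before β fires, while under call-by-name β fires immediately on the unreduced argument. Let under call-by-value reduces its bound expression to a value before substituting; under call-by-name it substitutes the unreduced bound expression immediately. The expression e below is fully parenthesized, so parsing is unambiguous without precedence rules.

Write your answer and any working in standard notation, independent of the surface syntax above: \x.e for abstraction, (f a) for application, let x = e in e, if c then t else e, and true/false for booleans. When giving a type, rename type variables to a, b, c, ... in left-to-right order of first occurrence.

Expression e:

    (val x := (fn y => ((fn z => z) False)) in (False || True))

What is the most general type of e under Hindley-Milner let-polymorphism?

Answer: Bool

Trace:
z : b
\z._ : b -> b
  unify b -> b ~ Bool -> c
  unify b ~ Bool
  unify Bool ~ c
_ _ : Bool
\y._ : a -> Bool
let x : forall. a -> Bool
  unify Bool ~ Bool
  unify Bool ~ Bool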